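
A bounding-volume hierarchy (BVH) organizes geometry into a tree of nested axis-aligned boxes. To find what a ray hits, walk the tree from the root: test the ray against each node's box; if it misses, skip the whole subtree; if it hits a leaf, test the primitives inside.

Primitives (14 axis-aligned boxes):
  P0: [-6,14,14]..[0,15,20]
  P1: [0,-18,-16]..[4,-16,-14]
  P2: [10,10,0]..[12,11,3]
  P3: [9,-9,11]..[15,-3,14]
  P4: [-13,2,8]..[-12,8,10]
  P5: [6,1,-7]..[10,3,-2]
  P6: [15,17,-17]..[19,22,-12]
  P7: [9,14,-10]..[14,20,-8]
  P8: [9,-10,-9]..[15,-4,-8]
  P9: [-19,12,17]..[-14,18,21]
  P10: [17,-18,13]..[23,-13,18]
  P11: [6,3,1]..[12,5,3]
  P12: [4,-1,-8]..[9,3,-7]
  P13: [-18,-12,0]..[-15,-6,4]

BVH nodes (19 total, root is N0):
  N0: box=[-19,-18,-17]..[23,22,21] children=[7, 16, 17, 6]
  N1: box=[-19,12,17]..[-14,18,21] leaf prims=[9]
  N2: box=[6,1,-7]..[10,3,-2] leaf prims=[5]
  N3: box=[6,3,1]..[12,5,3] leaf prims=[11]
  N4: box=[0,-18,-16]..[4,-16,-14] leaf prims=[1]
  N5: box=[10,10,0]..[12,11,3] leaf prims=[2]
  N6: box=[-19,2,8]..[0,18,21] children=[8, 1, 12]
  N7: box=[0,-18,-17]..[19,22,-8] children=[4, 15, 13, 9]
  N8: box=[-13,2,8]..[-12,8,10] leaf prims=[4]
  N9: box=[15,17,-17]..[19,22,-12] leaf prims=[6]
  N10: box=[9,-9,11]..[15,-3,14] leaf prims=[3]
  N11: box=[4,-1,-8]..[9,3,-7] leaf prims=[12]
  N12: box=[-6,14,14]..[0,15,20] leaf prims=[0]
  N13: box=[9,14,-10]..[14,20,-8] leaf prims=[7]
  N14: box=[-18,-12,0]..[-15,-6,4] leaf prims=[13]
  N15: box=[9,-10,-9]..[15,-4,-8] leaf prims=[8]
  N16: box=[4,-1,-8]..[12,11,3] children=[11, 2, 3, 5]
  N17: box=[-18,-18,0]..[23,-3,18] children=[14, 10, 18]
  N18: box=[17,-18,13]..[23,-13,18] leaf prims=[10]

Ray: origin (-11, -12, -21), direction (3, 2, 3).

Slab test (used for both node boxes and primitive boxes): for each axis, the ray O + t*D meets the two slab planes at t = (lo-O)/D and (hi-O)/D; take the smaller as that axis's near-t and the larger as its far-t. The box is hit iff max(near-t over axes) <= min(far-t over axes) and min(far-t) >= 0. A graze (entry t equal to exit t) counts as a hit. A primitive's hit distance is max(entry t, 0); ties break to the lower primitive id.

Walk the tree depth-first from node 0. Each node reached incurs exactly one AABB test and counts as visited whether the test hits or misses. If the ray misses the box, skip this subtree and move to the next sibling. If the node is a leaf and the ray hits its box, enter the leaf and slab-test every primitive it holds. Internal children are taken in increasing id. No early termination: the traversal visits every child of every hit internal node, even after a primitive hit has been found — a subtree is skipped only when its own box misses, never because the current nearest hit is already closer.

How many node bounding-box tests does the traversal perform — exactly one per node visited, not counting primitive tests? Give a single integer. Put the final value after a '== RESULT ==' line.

Walk:
N0 x:[-8/3,34/3] y:[-3,17] z:[4/3,14] -> hit [4/3,34/3], descend [6, 7, 16, 17]
  N6 x:[-8/3,11/3] y:[7,15] z:[29/3,14] -> miss, prune
  N7 x:[11/3,10] y:[-3,17] z:[4/3,13/3] -> hit [11/3,13/3], descend [4, 9, 13, 15]
    N4 x:[11/3,5] y:[-3,-2] z:[5/3,7/3] -> miss, prune
    N9 x:[26/3,10] y:[29/2,17] z:[4/3,3] -> miss, prune
    N13 x:[20/3,25/3] y:[13,16] z:[11/3,13/3] -> miss, prune
    N15 x:[20/3,26/3] y:[1,4] z:[4,13/3] -> miss, prune
  N16 x:[5,23/3] y:[11/2,23/2] z:[13/3,8] -> hit [11/2,23/3], descend [2, 3, 5, 11]
    N2 x:[17/3,7] y:[13/2,15/2] z:[14/3,19/3] -> miss, prune
    N3 x:[17/3,23/3] y:[15/2,17/2] z:[22/3,8] -> hit [15/2,23/3] leaf, test {P11@t=15/2}
    N5 x:[7,23/3] y:[11,23/2] z:[7,8] -> miss, prune
    N11 x:[5,20/3] y:[11/2,15/2] z:[13/3,14/3] -> miss, prune
  N17 x:[-7/3,34/3] y:[-3,9/2] z:[7,13] -> miss, prune

Summary -> nodes [0, 6, 7, 4, 9, 13, 15, 16, 2, 3, 5, 11, 17]; box-tests=13; leaf-entries=1; first=P11

== RESULT ==
13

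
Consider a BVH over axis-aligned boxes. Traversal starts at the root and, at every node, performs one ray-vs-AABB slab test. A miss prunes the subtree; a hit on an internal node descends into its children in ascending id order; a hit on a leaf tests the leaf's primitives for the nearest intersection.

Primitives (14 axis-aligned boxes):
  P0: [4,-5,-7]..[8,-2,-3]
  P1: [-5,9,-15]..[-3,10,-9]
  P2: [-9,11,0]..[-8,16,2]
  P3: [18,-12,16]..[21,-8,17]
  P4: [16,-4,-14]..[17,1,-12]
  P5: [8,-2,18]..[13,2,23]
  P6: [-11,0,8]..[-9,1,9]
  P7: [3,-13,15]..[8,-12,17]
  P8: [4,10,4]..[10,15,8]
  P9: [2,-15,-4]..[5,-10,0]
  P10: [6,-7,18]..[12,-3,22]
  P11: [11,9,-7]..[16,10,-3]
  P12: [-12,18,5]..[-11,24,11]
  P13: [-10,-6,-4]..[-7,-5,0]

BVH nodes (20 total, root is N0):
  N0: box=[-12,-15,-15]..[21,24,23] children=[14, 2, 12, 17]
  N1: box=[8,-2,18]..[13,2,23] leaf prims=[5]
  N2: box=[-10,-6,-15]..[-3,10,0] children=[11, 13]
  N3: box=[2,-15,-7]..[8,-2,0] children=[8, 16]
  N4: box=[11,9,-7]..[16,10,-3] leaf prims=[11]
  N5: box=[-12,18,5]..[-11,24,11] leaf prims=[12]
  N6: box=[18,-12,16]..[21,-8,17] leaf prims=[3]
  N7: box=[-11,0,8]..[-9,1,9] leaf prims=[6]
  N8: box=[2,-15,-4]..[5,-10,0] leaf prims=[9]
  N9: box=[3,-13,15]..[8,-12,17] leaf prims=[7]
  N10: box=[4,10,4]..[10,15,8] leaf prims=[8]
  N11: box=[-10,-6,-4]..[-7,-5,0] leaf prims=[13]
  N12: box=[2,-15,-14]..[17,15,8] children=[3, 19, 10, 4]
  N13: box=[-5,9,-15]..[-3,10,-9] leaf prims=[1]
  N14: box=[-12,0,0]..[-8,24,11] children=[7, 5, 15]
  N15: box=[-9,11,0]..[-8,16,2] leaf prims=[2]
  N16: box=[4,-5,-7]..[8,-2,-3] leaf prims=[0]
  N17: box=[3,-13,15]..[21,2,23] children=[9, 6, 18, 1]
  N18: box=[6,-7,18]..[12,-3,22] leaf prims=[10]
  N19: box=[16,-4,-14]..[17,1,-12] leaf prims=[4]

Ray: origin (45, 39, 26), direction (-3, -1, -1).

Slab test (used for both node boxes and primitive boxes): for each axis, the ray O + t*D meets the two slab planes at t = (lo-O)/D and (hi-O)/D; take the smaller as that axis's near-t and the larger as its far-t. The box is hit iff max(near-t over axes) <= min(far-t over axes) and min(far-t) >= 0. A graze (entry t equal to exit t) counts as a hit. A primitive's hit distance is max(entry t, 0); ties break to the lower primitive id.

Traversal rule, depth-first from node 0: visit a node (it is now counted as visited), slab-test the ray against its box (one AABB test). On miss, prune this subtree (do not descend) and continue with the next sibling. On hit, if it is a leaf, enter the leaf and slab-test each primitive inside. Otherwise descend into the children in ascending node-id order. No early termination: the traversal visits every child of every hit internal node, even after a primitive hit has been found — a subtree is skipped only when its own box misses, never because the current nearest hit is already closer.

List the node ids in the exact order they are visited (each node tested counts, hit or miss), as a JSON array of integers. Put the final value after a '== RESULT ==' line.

Trace the traversal:
N0 x:[8,19] y:[15,54] z:[3,41] -> hit [15,19], descend [2, 12, 14, 17]
  N2 x:[16,55/3] y:[29,45] z:[26,41] -> miss, prune
  N12 x:[28/3,43/3] y:[24,54] z:[18,40] -> miss, prune
  N14 x:[53/3,19] y:[15,39] z:[15,26] -> hit [53/3,19], descend [5, 7, 15]
    N5 x:[56/3,19] y:[15,21] z:[15,21] -> hit [56/3,19] leaf, test {P12@t=56/3}
    N7 x:[18,56/3] y:[38,39] z:[17,18] -> miss, prune
    N15 x:[53/3,18] y:[23,28] z:[24,26] -> miss, prune
  N17 x:[8,14] y:[37,52] z:[3,11] -> miss, prune

8 AABB tests over nodes [0, 2, 12, 14, 5, 7, 15, 17]; 1 leaf entered; closest P12.

== RESULT ==
[0, 2, 12, 14, 5, 7, 15, 17]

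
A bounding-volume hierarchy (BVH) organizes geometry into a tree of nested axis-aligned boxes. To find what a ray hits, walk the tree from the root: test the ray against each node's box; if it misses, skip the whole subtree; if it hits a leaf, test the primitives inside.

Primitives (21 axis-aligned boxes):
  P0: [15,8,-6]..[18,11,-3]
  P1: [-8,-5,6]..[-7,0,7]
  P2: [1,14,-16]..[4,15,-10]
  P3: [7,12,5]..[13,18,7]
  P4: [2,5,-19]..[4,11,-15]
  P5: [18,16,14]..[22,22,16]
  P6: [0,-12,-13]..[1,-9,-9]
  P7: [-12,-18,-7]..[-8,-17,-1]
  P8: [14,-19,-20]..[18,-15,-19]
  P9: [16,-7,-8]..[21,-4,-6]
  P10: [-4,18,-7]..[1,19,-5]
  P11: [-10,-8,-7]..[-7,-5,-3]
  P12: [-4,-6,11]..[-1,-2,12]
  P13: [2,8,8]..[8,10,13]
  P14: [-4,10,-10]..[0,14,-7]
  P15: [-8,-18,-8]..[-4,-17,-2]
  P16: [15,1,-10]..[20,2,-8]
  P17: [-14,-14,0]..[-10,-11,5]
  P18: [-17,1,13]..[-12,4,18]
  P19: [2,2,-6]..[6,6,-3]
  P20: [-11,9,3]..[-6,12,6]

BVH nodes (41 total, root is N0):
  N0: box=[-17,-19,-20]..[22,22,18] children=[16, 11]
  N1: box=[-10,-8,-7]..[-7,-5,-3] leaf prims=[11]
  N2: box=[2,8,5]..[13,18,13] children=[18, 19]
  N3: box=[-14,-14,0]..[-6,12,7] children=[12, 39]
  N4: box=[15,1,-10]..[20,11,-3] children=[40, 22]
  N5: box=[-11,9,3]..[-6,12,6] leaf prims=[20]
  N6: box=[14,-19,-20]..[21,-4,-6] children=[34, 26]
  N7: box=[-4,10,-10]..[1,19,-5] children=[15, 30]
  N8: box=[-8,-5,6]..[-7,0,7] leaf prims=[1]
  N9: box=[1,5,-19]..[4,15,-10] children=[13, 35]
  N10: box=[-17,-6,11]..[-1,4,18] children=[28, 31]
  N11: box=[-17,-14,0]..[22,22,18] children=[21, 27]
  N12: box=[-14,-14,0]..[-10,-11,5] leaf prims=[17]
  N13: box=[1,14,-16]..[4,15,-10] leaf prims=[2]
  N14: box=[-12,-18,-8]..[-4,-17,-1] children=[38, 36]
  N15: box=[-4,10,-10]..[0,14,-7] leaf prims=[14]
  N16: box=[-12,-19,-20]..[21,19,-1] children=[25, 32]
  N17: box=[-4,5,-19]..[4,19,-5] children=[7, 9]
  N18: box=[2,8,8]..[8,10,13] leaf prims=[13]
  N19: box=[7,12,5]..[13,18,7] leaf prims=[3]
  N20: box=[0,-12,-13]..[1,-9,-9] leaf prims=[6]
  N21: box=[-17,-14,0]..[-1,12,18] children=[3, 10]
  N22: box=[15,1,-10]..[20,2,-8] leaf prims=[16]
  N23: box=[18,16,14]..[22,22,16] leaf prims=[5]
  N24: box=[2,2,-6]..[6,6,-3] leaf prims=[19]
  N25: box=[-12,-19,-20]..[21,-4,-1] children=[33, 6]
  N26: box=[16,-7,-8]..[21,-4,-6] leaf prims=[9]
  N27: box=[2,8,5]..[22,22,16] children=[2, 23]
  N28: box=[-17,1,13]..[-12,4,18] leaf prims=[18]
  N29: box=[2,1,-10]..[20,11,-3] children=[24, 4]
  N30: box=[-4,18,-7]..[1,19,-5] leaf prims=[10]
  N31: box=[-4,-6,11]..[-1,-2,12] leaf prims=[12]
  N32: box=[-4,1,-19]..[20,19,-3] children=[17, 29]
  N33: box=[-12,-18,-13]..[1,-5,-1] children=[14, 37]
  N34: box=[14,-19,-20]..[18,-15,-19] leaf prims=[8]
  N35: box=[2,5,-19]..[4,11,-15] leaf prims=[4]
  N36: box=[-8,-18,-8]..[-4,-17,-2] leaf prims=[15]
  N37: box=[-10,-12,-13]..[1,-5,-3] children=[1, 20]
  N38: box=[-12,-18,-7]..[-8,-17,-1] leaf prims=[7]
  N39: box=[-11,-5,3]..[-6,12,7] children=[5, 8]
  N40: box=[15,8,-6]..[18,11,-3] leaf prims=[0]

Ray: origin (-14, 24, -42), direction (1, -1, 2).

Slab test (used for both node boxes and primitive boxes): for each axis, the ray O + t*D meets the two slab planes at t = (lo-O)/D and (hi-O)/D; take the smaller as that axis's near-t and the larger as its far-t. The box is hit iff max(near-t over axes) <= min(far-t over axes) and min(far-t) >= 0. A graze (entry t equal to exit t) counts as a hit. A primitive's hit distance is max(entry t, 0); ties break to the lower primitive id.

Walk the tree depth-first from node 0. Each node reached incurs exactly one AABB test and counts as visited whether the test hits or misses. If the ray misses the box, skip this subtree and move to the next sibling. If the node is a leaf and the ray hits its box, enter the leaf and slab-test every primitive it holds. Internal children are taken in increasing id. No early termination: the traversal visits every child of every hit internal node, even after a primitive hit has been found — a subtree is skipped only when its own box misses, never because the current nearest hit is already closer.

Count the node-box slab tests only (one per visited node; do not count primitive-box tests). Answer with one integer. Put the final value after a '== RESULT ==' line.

Traverse from the root:
N0 x:[-3,36] y:[2,43] z:[11,30] -> hit [11,30], descend [11, 16]
  N11 x:[-3,36] y:[2,38] z:[21,30] -> hit [21,30], descend [21, 27]
    N21 x:[-3,13] y:[12,38] z:[21,30] -> miss, prune
    N27 x:[16,36] y:[2,16] z:[47/2,29] -> miss, prune
  N16 x:[2,35] y:[5,43] z:[11,41/2] -> hit [11,41/2], descend [25, 32]
    N25 x:[2,35] y:[28,43] z:[11,41/2] -> miss, prune
    N32 x:[10,34] y:[5,23] z:[23/2,39/2] -> hit [23/2,39/2], descend [17, 29]
      N17 x:[10,18] y:[5,19] z:[23/2,37/2] -> hit [23/2,18], descend [7, 9]
        N7 x:[10,15] y:[5,14] z:[16,37/2] -> miss, prune
        N9 x:[15,18] y:[9,19] z:[23/2,16] -> hit [15,16], descend [13, 35]
          N13 x:[15,18] y:[9,10] z:[13,16] -> miss, prune
          N35 x:[16,18] y:[13,19] z:[23/2,27/2] -> miss, prune
      N29 x:[16,34] y:[13,23] z:[16,39/2] -> hit [16,39/2], descend [4, 24]
        N4 x:[29,34] y:[13,23] z:[16,39/2] -> miss, prune
        N24 x:[16,20] y:[18,22] z:[18,39/2] -> hit [18,39/2] leaf, test {P19@t=18}

Summary -> nodes [0, 11, 21, 27, 16, 25, 32, 17, 7, 9, 13, 35, 29, 4, 24]; box-tests=15; leaf-entries=1; first=P19

== RESULT ==
15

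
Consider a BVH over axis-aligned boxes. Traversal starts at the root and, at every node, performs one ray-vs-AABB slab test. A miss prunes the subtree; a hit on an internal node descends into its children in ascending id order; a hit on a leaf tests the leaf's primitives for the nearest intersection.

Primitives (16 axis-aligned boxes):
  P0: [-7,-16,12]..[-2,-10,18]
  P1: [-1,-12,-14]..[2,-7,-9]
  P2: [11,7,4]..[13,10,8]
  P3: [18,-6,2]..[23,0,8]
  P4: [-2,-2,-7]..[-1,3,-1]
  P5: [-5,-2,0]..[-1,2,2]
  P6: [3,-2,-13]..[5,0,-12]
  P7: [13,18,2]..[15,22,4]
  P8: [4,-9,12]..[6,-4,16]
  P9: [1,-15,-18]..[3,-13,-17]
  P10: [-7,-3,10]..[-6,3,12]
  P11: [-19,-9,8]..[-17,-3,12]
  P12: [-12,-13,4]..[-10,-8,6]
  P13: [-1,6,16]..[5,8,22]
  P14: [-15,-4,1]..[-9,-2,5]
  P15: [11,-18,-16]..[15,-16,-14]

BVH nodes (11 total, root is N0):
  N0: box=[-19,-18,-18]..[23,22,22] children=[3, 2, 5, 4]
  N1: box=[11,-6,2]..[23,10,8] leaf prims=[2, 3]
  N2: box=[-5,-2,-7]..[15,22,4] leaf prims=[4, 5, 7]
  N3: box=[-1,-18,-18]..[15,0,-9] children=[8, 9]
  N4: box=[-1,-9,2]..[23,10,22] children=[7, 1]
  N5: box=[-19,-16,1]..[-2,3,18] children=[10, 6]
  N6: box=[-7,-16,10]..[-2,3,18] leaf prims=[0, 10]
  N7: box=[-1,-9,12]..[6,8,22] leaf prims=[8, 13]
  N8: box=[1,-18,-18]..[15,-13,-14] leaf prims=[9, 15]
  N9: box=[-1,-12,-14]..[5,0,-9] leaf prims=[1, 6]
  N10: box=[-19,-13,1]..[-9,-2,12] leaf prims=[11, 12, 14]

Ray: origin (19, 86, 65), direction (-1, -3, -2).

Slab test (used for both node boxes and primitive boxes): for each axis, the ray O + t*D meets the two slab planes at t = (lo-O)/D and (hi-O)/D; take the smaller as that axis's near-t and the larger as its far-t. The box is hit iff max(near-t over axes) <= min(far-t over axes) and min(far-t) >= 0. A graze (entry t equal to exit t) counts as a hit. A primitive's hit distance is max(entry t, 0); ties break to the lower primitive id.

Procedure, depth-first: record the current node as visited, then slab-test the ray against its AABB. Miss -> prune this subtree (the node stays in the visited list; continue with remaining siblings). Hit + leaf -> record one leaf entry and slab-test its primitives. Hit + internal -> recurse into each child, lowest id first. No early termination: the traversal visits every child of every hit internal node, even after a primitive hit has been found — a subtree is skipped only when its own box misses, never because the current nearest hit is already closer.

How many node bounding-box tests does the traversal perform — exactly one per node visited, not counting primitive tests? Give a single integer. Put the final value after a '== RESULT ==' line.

Walk:
N0 x:[-4,38] y:[64/3,104/3] z:[43/2,83/2] -> hit [43/2,104/3], descend [2, 3, 4, 5]
  N2 x:[4,24] y:[64/3,88/3] z:[61/2,36] -> miss, prune
  N3 x:[4,20] y:[86/3,104/3] z:[37,83/2] -> miss, prune
  N4 x:[-4,20] y:[76/3,95/3] z:[43/2,63/2] -> miss, prune
  N5 x:[21,38] y:[83/3,34] z:[47/2,32] -> hit [83/3,32], descend [6, 10]
    N6 x:[21,26] y:[83/3,34] z:[47/2,55/2] -> miss, prune
    N10 x:[28,38] y:[88/3,33] z:[53/2,32] -> hit [88/3,32] leaf, test {P11(miss), P12(miss), P14@t=30}

order=[0, 2, 3, 4, 5, 6, 10]  |boxes|=7  |leaves|=1  hit=P14

== RESULT ==
7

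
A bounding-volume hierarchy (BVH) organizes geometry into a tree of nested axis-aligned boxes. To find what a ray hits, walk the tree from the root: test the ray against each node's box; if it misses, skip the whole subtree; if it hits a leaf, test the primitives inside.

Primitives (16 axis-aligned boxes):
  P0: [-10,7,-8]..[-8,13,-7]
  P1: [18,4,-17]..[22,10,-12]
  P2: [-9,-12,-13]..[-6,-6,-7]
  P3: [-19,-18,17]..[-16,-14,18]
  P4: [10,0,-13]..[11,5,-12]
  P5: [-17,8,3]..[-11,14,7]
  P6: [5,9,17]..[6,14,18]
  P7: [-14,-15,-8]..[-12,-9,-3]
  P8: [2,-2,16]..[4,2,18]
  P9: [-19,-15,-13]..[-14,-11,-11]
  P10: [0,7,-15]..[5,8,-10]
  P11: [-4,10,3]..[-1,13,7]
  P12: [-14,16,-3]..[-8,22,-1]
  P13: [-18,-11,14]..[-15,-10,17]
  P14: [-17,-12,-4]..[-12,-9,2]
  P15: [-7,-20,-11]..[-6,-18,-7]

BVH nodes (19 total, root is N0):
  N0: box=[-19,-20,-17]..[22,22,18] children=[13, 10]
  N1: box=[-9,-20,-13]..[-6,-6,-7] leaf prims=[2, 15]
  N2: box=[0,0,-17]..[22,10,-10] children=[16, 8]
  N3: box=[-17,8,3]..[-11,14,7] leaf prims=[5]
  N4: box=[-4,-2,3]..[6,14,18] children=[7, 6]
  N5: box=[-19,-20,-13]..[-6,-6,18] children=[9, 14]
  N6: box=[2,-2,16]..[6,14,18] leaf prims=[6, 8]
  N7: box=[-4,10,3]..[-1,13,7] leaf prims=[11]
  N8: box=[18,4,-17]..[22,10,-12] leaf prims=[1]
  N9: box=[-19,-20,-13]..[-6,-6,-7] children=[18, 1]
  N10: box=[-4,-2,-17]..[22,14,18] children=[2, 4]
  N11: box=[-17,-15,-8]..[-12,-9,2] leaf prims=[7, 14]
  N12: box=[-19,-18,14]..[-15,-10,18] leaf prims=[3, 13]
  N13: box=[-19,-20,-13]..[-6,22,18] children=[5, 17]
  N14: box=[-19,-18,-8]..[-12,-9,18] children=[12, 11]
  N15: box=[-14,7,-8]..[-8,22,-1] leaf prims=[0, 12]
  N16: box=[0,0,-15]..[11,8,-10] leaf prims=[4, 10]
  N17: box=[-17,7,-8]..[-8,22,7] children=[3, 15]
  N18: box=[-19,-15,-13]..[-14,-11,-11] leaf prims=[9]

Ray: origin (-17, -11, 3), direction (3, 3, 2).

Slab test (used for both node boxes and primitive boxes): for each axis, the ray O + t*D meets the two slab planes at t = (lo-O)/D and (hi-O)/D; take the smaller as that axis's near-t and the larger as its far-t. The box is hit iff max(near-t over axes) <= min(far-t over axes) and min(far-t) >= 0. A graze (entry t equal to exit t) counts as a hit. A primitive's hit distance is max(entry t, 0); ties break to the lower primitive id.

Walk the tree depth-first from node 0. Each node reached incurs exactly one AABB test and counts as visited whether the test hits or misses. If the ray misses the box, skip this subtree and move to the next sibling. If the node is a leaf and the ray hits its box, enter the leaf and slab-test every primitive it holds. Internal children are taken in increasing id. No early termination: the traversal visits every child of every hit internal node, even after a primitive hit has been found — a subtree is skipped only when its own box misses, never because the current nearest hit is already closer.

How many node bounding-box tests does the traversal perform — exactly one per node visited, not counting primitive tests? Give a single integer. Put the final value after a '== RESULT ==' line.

Traverse from the root:
N0 x:[-2/3,13] y:[-3,11] z:[-10,15/2] -> hit [-2/3,15/2], descend [10, 13]
  N10 x:[13/3,13] y:[3,25/3] z:[-10,15/2] -> hit [13/3,15/2], descend [2, 4]
    N2 x:[17/3,13] y:[11/3,7] z:[-10,-13/2] -> miss, prune
    N4 x:[13/3,23/3] y:[3,25/3] z:[0,15/2] -> hit [13/3,15/2], descend [6, 7]
      N6 x:[19/3,23/3] y:[3,25/3] z:[13/2,15/2] -> hit [13/2,15/2] leaf, test {P6@t=22/3, P8(miss)}
      N7 x:[13/3,16/3] y:[7,8] z:[0,2] -> miss, prune
  N13 x:[-2/3,11/3] y:[-3,11] z:[-8,15/2] -> hit [-2/3,11/3], descend [5, 17]
    N5 x:[-2/3,11/3] y:[-3,5/3] z:[-8,15/2] -> hit [-2/3,5/3], descend [9, 14]
      N9 x:[-2/3,11/3] y:[-3,5/3] z:[-8,-5] -> miss, prune
      N14 x:[-2/3,5/3] y:[-7/3,2/3] z:[-11/2,15/2] -> hit [-2/3,2/3], descend [11, 12]
        N11 x:[0,5/3] y:[-4/3,2/3] z:[-11/2,-1/2] -> miss, prune
        N12 x:[-2/3,2/3] y:[-7/3,1/3] z:[11/2,15/2] -> miss, prune
    N17 x:[0,3] y:[6,11] z:[-11/2,2] -> miss, prune

order=[0, 10, 2, 4, 6, 7, 13, 5, 9, 14, 11, 12, 17]  |boxes|=13  |leaves|=1  hit=P6

== RESULT ==
13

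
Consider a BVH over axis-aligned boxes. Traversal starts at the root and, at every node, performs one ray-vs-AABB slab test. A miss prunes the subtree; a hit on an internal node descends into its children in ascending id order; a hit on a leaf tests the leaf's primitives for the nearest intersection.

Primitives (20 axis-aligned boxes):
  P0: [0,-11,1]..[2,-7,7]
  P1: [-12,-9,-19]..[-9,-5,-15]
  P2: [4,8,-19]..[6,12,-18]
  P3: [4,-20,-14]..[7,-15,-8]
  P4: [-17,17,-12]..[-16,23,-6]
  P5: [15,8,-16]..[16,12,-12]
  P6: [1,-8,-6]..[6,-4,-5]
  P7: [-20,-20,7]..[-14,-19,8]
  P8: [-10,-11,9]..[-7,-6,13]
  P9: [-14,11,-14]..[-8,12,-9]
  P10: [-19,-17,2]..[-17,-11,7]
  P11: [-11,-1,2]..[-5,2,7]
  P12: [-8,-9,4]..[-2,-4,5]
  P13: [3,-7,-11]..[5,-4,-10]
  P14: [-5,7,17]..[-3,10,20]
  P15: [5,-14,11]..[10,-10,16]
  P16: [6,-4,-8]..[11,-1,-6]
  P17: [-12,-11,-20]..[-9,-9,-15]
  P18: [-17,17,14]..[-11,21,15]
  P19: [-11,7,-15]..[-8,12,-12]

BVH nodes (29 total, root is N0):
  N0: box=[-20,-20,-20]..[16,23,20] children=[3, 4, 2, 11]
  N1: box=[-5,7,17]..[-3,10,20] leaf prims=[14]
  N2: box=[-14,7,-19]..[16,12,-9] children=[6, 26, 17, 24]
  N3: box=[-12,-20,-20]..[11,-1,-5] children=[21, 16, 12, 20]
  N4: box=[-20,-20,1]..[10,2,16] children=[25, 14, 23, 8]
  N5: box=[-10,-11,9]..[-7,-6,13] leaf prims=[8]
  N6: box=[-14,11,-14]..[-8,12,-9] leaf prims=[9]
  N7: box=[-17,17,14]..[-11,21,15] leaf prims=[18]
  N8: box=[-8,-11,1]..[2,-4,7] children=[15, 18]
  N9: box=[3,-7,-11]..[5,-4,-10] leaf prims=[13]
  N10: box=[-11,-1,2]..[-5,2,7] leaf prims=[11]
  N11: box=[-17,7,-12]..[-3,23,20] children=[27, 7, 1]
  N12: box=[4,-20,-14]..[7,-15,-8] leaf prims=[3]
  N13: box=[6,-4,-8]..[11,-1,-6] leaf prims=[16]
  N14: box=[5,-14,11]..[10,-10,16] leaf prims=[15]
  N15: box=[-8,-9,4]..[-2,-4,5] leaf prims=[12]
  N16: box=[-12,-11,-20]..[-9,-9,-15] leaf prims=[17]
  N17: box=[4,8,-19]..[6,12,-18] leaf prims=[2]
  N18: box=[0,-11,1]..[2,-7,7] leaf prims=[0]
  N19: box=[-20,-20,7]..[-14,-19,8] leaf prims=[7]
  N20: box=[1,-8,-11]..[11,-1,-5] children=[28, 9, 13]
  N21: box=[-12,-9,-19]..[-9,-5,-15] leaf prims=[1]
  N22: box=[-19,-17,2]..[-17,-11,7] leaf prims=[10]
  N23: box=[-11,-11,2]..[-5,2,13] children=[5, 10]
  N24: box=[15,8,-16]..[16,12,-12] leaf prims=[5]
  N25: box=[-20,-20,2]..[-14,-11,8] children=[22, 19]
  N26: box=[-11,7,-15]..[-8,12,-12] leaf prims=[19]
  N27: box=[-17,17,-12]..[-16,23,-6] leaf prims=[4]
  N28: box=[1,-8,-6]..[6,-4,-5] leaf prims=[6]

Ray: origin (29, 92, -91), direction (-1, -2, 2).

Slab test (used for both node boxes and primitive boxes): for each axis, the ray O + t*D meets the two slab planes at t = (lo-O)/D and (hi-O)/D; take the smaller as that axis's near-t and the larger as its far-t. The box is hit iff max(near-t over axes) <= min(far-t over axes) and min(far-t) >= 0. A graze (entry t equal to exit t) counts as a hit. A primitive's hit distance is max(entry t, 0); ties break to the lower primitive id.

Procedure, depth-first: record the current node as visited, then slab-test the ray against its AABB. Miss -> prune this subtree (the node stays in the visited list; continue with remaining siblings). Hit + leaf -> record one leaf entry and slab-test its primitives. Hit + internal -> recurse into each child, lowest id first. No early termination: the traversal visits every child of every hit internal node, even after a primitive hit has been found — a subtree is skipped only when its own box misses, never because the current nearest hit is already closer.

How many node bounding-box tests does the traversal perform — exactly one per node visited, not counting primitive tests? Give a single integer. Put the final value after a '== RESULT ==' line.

Traverse from the root:
N0 x:[13,49] y:[69/2,56] z:[71/2,111/2] -> hit [71/2,49], descend [2, 3, 4, 11]
  N2 x:[13,43] y:[40,85/2] z:[36,41] -> hit [40,41], descend [6, 17, 24, 26]
    N6 x:[37,43] y:[40,81/2] z:[77/2,41] -> hit [40,81/2] leaf, test {P9@t=40}
    N17 x:[23,25] y:[40,42] z:[36,73/2] -> miss, prune
    N24 x:[13,14] y:[40,42] z:[75/2,79/2] -> miss, prune
    N26 x:[37,40] y:[40,85/2] z:[38,79/2] -> miss, prune
  N3 x:[18,41] y:[93/2,56] z:[71/2,43] -> miss, prune
  N4 x:[19,49] y:[45,56] z:[46,107/2] -> hit [46,49], descend [8, 14, 23, 25]
    N8 x:[27,37] y:[48,103/2] z:[46,49] -> miss, prune
    N14 x:[19,24] y:[51,53] z:[51,107/2] -> miss, prune
    N23 x:[34,40] y:[45,103/2] z:[93/2,52] -> miss, prune
    N25 x:[43,49] y:[103/2,56] z:[93/2,99/2] -> miss, prune
  N11 x:[32,46] y:[69/2,85/2] z:[79/2,111/2] -> hit [79/2,85/2], descend [1, 7, 27]
    N1 x:[32,34] y:[41,85/2] z:[54,111/2] -> miss, prune
    N7 x:[40,46] y:[71/2,75/2] z:[105/2,53] -> miss, prune
    N27 x:[45,46] y:[69/2,75/2] z:[79/2,85/2] -> miss, prune

Summary -> nodes [0, 2, 6, 17, 24, 26, 3, 4, 8, 14, 23, 25, 11, 1, 7, 27]; box-tests=16; leaf-entries=1; first=P9

== RESULT ==
16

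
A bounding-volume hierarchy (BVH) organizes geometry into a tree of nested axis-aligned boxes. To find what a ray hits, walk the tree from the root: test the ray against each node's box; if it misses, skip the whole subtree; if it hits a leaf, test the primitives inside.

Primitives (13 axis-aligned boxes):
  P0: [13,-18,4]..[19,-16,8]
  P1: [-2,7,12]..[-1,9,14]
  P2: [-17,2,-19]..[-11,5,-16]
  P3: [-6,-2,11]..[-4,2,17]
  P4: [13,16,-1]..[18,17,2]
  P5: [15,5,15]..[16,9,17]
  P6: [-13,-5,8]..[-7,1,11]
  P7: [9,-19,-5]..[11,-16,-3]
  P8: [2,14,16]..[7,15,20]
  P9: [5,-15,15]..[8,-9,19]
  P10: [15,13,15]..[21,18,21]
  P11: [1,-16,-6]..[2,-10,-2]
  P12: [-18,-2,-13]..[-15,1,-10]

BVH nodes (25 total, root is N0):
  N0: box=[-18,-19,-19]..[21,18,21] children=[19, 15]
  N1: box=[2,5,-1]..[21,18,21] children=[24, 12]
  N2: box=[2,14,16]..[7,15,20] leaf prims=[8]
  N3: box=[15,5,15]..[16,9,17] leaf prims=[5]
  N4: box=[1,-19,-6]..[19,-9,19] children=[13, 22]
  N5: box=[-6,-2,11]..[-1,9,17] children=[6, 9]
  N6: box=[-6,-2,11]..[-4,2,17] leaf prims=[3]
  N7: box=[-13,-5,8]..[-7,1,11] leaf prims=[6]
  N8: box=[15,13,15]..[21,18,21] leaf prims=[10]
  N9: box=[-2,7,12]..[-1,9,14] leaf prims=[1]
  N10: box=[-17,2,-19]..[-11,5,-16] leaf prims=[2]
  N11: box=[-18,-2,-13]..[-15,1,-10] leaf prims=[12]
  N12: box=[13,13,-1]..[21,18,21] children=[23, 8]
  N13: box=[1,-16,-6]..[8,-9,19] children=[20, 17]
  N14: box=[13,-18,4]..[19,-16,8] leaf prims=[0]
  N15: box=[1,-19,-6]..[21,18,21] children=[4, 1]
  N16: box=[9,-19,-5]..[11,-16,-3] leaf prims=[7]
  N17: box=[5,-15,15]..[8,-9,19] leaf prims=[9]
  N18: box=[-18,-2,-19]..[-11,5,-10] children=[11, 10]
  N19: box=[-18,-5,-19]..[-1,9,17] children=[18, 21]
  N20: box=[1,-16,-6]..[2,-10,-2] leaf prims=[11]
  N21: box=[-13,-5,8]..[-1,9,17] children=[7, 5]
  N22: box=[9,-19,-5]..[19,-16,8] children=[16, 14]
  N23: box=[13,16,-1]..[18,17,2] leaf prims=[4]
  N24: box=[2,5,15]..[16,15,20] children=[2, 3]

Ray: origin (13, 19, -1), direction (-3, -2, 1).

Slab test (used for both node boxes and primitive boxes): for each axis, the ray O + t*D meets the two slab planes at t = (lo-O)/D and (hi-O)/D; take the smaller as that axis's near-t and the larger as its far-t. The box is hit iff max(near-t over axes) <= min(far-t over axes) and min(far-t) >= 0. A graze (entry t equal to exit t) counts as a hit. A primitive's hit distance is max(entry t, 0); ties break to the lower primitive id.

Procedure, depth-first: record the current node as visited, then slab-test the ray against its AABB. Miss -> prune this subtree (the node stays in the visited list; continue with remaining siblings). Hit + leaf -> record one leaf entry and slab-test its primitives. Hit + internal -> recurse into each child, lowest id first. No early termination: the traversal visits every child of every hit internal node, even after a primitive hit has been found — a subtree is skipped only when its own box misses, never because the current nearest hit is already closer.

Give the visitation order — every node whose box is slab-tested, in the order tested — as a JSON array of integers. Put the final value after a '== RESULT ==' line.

Traverse from the root:
N0 x:[-8/3,31/3] y:[1/2,19] z:[-18,22] -> hit [1/2,31/3], descend [15, 19]
  N15 x:[-8/3,4] y:[1/2,19] z:[-5,22] -> hit [1/2,4], descend [1, 4]
    N1 x:[-8/3,11/3] y:[1/2,7] z:[0,22] -> hit [1/2,11/3], descend [12, 24]
      N12 x:[-8/3,0] y:[1/2,3] z:[0,22] -> miss, prune
      N24 x:[-1,11/3] y:[2,7] z:[16,21] -> miss, prune
    N4 x:[-2,4] y:[14,19] z:[-5,20] -> miss, prune
  N19 x:[14/3,31/3] y:[5,12] z:[-18,18] -> hit [5,31/3], descend [18, 21]
    N18 x:[8,31/3] y:[7,21/2] z:[-18,-9] -> miss, prune
    N21 x:[14/3,26/3] y:[5,12] z:[9,18] -> miss, prune

Summary -> nodes [0, 15, 1, 12, 24, 4, 19, 18, 21]; box-tests=9; leaf-entries=0; first=miss

== RESULT ==
[0, 15, 1, 12, 24, 4, 19, 18, 21]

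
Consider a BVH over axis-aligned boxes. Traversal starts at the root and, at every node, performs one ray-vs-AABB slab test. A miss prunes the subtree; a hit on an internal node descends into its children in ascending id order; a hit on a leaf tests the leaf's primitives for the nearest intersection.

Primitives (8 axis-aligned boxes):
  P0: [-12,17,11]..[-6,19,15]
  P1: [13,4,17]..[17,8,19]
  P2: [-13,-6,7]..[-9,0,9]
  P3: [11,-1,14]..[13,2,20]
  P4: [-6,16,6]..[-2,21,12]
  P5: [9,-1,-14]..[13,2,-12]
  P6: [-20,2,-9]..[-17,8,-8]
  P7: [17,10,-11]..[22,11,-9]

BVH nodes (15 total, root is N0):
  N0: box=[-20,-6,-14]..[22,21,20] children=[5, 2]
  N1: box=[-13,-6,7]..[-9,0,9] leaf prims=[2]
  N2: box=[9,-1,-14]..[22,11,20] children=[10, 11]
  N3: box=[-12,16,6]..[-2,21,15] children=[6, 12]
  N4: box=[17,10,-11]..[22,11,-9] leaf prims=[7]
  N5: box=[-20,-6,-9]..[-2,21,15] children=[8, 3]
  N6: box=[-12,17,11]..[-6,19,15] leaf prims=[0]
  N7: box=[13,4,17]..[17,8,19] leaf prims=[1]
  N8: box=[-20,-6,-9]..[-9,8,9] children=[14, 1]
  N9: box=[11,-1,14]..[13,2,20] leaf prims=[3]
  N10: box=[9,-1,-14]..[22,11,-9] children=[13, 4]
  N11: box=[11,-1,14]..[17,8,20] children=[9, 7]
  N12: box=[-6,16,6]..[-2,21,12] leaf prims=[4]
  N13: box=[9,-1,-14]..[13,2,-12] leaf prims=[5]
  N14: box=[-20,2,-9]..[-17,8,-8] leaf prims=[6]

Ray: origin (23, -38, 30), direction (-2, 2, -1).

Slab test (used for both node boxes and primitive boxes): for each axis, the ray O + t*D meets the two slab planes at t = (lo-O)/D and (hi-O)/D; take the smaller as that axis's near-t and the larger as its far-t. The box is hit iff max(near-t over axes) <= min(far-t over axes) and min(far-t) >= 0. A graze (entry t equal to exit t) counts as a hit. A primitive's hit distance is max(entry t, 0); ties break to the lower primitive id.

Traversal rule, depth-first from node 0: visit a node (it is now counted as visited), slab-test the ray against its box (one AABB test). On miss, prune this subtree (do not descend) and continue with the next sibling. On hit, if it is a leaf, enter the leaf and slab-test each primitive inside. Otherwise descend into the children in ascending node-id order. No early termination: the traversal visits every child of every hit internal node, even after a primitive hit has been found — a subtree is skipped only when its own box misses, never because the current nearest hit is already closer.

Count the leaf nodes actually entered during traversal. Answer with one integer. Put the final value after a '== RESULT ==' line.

Trace the traversal:
N0 x:[1/2,43/2] y:[16,59/2] z:[10,44] -> hit [16,43/2], descend [2, 5]
  N2 x:[1/2,7] y:[37/2,49/2] z:[10,44] -> miss, prune
  N5 x:[25/2,43/2] y:[16,59/2] z:[15,39] -> hit [16,43/2], descend [3, 8]
    N3 x:[25/2,35/2] y:[27,59/2] z:[15,24] -> miss, prune
    N8 x:[16,43/2] y:[16,23] z:[21,39] -> hit [21,43/2], descend [1, 14]
      N1 x:[16,18] y:[16,19] z:[21,23] -> miss, prune
      N14 x:[20,43/2] y:[20,23] z:[38,39] -> miss, prune

7 AABB tests over nodes [0, 2, 5, 3, 8, 1, 14]; 0 leaves entered; closest miss.

== RESULT ==
0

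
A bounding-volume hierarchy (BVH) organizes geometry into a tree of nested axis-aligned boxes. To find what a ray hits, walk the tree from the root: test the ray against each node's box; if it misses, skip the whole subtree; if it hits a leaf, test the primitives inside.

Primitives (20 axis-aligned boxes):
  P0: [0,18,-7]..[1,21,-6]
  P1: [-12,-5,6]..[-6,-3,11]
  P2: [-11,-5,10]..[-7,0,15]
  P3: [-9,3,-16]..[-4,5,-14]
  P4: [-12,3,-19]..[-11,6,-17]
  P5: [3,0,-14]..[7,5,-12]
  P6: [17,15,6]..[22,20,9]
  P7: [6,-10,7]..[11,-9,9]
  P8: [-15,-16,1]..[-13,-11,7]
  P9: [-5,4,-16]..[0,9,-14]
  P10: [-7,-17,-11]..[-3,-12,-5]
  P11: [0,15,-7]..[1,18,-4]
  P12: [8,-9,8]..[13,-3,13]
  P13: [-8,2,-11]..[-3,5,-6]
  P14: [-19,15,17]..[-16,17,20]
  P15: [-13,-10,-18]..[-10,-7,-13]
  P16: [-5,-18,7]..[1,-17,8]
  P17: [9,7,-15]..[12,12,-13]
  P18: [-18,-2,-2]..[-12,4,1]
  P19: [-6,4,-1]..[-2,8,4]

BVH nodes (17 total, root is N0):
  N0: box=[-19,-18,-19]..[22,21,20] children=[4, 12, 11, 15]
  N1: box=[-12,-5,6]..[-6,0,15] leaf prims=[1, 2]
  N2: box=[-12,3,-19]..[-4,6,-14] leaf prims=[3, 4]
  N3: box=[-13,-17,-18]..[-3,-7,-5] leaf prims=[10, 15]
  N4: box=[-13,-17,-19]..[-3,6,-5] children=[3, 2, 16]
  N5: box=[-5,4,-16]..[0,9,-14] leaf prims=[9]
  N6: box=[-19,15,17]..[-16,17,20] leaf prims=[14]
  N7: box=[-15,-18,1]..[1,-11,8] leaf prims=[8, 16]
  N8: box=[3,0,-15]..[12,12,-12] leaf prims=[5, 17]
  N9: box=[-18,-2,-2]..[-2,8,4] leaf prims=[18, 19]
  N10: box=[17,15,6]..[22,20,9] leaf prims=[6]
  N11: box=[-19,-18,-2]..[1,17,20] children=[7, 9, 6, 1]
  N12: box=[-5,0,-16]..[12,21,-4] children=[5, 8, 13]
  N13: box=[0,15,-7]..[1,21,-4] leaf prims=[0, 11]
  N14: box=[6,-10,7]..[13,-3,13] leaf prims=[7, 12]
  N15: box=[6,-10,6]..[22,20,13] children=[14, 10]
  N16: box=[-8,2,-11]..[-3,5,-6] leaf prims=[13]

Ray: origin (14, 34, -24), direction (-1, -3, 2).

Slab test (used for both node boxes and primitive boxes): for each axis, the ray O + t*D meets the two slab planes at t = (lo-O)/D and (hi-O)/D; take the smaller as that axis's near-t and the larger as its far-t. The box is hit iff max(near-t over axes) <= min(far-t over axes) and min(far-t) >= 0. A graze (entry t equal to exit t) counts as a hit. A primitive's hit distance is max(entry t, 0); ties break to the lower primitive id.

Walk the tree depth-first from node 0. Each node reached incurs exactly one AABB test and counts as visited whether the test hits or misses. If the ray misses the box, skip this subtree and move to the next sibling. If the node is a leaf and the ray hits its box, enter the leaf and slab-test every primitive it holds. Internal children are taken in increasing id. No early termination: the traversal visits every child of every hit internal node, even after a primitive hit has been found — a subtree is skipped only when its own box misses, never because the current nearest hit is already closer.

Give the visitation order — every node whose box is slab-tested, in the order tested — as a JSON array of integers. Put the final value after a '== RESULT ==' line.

Walk:
N0 x:[-8,33] y:[13/3,52/3] z:[5/2,22] -> hit [13/3,52/3], descend [4, 11, 12, 15]
  N4 x:[17,27] y:[28/3,17] z:[5/2,19/2] -> miss, prune
  N11 x:[13,33] y:[17/3,52/3] z:[11,22] -> hit [13,52/3], descend [1, 6, 7, 9]
    N1 x:[20,26] y:[34/3,13] z:[15,39/2] -> miss, prune
    N6 x:[30,33] y:[17/3,19/3] z:[41/2,22] -> miss, prune
    N7 x:[13,29] y:[15,52/3] z:[25/2,16] -> hit [15,16] leaf, test {P8(miss), P16(miss)}
    N9 x:[16,32] y:[26/3,12] z:[11,14] -> miss, prune
  N12 x:[2,19] y:[13/3,34/3] z:[4,10] -> hit [13/3,10], descend [5, 8, 13]
    N5 x:[14,19] y:[25/3,10] z:[4,5] -> miss, prune
    N8 x:[2,11] y:[22/3,34/3] z:[9/2,6] -> miss, prune
    N13 x:[13,14] y:[13/3,19/3] z:[17/2,10] -> miss, prune
  N15 x:[-8,8] y:[14/3,44/3] z:[15,37/2] -> miss, prune

Visited [0, 4, 11, 1, 6, 7, 9, 12, 5, 8, 13, 15]. Tests: 12 box, 1 leaf. Nearest: miss.

== RESULT ==
[0, 4, 11, 1, 6, 7, 9, 12, 5, 8, 13, 15]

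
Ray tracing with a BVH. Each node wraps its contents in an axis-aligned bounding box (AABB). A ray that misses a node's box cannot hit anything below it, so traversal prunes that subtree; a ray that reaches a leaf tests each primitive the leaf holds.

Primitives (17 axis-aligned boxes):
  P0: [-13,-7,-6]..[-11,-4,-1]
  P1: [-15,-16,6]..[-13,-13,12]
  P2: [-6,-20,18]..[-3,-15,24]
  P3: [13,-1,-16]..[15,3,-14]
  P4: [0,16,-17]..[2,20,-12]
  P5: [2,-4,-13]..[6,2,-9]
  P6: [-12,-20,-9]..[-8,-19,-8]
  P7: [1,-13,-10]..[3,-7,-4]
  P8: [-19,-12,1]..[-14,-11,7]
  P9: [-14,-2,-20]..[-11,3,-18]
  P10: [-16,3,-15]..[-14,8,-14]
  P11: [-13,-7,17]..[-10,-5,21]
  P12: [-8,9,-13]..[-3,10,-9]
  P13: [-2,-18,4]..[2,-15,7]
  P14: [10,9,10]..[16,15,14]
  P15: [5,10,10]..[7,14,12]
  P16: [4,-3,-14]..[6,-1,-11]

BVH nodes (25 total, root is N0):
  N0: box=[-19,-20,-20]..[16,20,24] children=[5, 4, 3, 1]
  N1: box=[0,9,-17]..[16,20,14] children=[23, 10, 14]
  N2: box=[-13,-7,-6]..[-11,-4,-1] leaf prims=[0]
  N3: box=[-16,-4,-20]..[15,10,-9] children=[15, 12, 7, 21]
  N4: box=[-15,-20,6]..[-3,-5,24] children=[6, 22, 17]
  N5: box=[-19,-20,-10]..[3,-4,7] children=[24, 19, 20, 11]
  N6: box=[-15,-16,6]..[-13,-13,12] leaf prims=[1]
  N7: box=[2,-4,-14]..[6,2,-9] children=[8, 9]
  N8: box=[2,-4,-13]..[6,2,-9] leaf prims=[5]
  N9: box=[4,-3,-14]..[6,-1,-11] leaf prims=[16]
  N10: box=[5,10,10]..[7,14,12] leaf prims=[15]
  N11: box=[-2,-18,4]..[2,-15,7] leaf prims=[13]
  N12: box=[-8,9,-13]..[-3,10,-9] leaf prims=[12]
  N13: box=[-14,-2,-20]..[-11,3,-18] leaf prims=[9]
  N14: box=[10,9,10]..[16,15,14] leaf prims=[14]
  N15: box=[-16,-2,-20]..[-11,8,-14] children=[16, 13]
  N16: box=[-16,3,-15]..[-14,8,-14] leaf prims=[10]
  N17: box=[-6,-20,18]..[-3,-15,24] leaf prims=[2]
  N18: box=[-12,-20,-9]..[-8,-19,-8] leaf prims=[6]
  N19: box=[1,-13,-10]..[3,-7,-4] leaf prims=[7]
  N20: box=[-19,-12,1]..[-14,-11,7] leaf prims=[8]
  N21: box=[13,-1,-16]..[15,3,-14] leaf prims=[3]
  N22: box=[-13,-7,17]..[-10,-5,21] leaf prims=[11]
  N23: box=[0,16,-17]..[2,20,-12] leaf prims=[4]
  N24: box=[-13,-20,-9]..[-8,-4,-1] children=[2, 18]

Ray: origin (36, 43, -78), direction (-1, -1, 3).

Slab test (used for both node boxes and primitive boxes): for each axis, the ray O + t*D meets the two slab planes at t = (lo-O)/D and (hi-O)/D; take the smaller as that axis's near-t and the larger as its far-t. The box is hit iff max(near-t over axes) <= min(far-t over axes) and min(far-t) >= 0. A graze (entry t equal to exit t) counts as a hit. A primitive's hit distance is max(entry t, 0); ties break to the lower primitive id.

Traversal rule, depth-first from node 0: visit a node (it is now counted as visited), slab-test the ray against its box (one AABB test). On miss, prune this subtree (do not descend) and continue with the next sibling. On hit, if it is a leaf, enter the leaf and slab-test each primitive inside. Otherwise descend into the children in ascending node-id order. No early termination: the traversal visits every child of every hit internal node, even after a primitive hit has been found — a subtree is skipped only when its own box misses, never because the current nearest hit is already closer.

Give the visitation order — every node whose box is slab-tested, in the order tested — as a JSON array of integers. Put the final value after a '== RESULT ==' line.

Traverse from the root:
N0 x:[20,55] y:[23,63] z:[58/3,34] -> hit [23,34], descend [1, 3, 4, 5]
  N1 x:[20,36] y:[23,34] z:[61/3,92/3] -> hit [23,92/3], descend [10, 14, 23]
    N10 x:[29,31] y:[29,33] z:[88/3,30] -> hit [88/3,30] leaf, test {P15@t=88/3}
    N14 x:[20,26] y:[28,34] z:[88/3,92/3] -> miss, prune
    N23 x:[34,36] y:[23,27] z:[61/3,22] -> miss, prune
  N3 x:[21,52] y:[33,47] z:[58/3,23] -> miss, prune
  N4 x:[39,51] y:[48,63] z:[28,34] -> miss, prune
  N5 x:[33,55] y:[47,63] z:[68/3,85/3] -> miss, prune

order=[0, 1, 10, 14, 23, 3, 4, 5]  |boxes|=8  |leaves|=1  hit=P15

== RESULT ==
[0, 1, 10, 14, 23, 3, 4, 5]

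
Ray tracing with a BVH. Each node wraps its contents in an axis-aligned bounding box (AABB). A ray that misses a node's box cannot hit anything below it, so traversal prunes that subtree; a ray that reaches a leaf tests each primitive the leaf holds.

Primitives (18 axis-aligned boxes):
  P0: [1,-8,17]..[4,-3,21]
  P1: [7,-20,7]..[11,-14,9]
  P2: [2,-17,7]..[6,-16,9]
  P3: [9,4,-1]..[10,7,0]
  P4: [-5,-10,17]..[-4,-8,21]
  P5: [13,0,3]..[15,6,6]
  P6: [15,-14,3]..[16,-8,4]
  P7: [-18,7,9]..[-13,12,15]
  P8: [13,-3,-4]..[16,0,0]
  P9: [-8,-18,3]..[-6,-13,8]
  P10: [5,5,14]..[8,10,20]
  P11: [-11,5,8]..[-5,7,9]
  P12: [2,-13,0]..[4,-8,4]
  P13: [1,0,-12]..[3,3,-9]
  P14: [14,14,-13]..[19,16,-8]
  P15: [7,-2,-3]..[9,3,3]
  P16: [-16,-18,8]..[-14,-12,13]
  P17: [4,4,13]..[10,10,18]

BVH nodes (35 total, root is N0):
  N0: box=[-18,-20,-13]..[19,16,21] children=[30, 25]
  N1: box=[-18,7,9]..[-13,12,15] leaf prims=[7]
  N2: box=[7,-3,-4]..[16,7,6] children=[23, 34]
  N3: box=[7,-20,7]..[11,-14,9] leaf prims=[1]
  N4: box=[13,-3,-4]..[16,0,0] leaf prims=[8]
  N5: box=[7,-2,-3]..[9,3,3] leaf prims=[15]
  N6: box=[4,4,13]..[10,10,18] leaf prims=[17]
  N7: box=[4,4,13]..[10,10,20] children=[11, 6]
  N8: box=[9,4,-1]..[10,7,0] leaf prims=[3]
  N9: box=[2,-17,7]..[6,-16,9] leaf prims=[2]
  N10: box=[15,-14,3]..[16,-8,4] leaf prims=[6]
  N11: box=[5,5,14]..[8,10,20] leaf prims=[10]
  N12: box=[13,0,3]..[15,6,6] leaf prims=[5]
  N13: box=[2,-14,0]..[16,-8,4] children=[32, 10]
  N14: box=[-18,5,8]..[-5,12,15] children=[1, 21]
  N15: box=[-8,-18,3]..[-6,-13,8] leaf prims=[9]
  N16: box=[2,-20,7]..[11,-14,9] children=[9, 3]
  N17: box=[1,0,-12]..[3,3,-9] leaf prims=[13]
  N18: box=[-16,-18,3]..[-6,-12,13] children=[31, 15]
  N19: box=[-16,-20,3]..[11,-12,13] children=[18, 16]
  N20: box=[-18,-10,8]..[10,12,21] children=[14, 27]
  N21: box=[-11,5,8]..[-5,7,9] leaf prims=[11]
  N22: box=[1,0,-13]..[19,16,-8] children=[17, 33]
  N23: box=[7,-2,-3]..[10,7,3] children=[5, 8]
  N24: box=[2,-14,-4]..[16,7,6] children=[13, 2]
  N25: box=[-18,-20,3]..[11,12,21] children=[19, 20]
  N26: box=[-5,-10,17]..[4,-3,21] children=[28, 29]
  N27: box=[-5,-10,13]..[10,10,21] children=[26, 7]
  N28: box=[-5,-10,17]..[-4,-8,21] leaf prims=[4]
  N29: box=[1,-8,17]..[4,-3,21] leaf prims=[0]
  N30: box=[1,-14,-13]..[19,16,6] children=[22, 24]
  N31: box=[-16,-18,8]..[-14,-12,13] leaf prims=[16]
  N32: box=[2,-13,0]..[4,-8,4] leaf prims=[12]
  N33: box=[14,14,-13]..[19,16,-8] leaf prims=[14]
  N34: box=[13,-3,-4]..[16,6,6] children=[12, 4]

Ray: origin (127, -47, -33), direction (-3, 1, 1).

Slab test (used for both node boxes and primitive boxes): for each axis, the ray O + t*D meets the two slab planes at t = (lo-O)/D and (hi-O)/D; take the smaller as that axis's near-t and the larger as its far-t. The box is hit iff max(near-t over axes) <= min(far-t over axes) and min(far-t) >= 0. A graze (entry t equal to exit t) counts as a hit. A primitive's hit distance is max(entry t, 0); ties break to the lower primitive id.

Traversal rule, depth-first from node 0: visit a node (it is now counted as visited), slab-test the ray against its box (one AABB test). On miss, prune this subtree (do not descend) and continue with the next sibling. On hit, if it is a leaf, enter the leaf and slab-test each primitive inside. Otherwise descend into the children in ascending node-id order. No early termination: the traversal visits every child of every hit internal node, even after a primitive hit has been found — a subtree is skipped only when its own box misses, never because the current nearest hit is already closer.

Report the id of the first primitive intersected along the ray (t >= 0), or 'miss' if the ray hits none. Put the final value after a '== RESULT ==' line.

Trace the traversal:
N0 x:[36,145/3] y:[27,63] z:[20,54] -> hit [36,145/3], descend [25, 30]
  N25 x:[116/3,145/3] y:[27,59] z:[36,54] -> hit [116/3,145/3], descend [19, 20]
    N19 x:[116/3,143/3] y:[27,35] z:[36,46] -> miss, prune
    N20 x:[39,145/3] y:[37,59] z:[41,54] -> hit [41,145/3], descend [14, 27]
      N14 x:[44,145/3] y:[52,59] z:[41,48] -> miss, prune
      N27 x:[39,44] y:[37,57] z:[46,54] -> miss, prune
  N30 x:[36,42] y:[33,63] z:[20,39] -> hit [36,39], descend [22, 24]
    N22 x:[36,42] y:[47,63] z:[20,25] -> miss, prune
    N24 x:[37,125/3] y:[33,54] z:[29,39] -> hit [37,39], descend [2, 13]
      N2 x:[37,40] y:[44,54] z:[29,39] -> miss, prune
      N13 x:[37,125/3] y:[33,39] z:[33,37] -> hit [37,37], descend [10, 32]
        N10 x:[37,112/3] y:[33,39] z:[36,37] -> hit [37,37] leaf, test {P6@t=37}
        N32 x:[41,125/3] y:[34,39] z:[33,37] -> miss, prune

Summary -> nodes [0, 25, 19, 20, 14, 27, 30, 22, 24, 2, 13, 10, 32]; box-tests=13; leaf-entries=1; first=P6

== RESULT ==
6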